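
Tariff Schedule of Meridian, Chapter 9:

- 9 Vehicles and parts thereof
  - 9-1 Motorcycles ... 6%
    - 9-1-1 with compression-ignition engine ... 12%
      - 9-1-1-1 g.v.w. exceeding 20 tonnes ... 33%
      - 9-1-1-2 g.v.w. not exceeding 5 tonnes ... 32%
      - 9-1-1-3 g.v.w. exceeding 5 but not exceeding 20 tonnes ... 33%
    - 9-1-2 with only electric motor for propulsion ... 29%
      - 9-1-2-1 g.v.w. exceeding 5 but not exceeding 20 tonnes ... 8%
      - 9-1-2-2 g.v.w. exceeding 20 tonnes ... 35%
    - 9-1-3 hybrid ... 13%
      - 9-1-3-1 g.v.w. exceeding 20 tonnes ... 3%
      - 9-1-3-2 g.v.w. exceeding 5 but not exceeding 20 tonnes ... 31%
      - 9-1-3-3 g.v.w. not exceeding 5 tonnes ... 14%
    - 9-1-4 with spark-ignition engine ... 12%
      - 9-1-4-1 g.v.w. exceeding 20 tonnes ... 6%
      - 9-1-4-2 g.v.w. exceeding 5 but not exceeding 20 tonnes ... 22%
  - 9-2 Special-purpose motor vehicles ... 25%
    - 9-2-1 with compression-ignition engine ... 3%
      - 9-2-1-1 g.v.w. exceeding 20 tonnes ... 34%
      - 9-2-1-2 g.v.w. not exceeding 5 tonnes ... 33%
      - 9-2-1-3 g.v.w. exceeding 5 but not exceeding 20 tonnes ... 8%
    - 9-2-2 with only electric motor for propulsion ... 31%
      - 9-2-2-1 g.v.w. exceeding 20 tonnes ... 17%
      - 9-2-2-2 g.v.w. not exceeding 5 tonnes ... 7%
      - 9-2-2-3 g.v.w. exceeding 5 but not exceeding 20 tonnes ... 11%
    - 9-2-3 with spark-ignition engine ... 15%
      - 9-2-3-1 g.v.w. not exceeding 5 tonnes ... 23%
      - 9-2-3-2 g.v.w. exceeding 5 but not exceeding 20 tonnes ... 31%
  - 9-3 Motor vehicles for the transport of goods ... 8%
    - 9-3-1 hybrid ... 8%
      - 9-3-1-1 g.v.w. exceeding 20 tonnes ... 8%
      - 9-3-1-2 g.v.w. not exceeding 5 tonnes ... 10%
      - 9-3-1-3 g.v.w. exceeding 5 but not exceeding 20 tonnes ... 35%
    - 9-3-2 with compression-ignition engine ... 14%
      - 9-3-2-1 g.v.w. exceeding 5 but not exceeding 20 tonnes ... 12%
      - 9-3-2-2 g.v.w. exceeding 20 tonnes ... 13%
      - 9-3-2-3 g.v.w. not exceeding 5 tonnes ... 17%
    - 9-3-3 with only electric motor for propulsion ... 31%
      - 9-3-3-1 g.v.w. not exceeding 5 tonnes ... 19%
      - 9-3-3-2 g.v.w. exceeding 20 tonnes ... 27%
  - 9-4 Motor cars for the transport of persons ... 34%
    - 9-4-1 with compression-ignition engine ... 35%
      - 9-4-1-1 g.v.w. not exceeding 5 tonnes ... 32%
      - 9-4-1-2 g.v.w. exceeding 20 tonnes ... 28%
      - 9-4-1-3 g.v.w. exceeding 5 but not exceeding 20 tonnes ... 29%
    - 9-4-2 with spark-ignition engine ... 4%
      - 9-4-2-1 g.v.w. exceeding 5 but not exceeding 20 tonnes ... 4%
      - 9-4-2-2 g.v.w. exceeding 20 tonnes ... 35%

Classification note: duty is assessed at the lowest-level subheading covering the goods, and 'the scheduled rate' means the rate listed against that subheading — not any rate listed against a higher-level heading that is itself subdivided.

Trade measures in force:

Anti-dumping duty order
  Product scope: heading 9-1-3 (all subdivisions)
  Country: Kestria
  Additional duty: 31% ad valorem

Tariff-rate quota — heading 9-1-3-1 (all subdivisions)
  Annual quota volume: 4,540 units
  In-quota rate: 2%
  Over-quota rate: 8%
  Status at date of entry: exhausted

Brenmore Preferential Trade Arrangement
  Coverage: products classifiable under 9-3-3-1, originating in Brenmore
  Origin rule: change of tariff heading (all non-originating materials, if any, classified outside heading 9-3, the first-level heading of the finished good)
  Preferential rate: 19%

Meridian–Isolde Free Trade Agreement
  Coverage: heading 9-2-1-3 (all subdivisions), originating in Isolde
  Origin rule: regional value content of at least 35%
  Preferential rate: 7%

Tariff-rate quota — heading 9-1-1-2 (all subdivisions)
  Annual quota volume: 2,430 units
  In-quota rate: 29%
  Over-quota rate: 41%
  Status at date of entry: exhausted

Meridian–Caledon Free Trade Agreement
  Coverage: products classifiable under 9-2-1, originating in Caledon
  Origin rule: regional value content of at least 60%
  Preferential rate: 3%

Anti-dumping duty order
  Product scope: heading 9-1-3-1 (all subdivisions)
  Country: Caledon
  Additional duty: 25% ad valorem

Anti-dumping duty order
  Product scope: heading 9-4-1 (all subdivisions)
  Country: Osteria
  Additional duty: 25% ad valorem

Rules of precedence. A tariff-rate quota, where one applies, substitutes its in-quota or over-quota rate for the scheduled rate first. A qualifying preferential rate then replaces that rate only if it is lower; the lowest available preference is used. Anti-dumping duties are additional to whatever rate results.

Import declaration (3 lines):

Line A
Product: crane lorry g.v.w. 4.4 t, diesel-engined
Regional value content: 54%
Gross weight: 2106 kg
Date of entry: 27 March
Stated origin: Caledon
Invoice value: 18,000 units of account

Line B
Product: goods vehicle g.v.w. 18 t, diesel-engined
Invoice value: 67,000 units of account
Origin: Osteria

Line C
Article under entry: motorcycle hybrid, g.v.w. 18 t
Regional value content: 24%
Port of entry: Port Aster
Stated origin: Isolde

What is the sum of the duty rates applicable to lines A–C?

76%

Line A: crane lorry → 9-2; diesel-engined → 9-2-1; g.v.w. 4.4 t → 9-2-1-2. Scheduled 33%. Caledon agreement on 9-2-1: RVC < 60%. → 33%.
Line B: goods vehicle → 9-3; diesel-engined → 9-3-2; g.v.w. 18 t → 9-3-2-1. Scheduled 12%. No special measure applies. → 12%.
Line C: motorcycle → 9-1; hybrid → 9-1-3; g.v.w. 18 t → 9-1-3-2. Scheduled 31%. Isolde agreement on 9-2-1-3: 9-1-3-2 not covered. → 31%.
Sum: 33% + 12% + 31% = 76%.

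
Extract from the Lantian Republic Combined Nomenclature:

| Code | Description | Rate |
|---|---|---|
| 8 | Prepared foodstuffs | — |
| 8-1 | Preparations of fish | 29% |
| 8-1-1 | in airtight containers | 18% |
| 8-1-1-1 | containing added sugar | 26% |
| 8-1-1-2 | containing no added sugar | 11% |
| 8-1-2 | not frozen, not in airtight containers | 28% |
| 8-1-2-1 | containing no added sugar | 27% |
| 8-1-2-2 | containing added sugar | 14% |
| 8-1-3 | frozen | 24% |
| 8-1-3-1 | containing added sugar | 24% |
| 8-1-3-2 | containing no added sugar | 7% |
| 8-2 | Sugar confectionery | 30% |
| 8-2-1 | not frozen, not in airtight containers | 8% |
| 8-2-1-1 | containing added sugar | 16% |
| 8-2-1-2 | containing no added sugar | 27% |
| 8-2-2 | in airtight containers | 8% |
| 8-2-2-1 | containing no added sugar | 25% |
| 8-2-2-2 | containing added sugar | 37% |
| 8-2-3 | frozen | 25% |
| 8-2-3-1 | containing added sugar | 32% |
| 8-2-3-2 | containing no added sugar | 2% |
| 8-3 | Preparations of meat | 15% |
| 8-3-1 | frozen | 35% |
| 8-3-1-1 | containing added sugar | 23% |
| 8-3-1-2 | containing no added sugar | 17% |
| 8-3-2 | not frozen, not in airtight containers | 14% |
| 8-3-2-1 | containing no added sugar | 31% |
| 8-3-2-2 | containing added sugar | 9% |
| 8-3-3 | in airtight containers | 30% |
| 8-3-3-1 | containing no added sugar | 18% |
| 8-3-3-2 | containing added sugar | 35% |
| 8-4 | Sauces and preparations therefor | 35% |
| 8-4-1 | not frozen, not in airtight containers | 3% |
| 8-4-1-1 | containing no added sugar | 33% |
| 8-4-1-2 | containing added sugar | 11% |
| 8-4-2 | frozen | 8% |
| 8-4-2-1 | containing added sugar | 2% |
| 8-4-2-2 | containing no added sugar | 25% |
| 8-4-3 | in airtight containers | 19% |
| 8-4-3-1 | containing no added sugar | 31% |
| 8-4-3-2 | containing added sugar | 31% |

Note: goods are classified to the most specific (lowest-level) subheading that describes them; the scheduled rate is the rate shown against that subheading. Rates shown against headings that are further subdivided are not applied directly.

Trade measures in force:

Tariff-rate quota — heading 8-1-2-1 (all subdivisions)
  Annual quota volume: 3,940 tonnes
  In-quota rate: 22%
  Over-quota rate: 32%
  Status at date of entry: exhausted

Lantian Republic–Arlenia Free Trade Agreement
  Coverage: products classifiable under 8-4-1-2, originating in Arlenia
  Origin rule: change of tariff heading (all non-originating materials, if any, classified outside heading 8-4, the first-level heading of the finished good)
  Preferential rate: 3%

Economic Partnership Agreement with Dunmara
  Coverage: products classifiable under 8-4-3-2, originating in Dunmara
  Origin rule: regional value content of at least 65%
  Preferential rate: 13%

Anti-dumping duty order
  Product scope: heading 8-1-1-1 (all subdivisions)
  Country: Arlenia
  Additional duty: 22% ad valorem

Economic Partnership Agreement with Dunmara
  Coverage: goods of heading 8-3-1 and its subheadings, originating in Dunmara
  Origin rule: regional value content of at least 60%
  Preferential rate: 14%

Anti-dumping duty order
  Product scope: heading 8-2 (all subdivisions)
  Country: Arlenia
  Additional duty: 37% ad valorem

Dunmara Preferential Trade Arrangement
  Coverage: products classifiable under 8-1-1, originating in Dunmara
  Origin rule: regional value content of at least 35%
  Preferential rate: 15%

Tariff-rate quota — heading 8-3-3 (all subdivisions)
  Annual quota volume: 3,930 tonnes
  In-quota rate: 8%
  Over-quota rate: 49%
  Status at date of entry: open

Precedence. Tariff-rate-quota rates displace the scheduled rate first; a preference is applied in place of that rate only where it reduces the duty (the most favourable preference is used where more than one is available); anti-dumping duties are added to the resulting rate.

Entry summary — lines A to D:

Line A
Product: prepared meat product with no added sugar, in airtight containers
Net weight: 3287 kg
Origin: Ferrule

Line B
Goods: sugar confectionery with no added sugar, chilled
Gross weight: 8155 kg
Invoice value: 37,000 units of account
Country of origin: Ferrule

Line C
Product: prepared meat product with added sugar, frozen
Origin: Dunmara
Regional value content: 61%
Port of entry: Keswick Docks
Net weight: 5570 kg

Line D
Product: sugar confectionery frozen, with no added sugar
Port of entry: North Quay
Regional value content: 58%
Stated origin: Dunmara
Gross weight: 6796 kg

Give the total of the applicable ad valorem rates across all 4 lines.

Line A: prepared meat product → 8-3; in airtight containers → 8-3-3; with no added sugar → 8-3-3-1. Scheduled 18%. quota on 8-3-3 open → in-quota 8%. → 8%.
Line B: sugar confectionery → 8-2; chilled → 8-2-1; with no added sugar → 8-2-1-2. Scheduled 27%. No special measure applies. → 27%.
Line C: prepared meat product → 8-3; frozen → 8-3-1; with added sugar → 8-3-1-1. Scheduled 23%. Dunmara agreement on 8-4-3-2: 8-3-1-1 not covered; Dunmara agreement on 8-3-1: RVC ≥ 60% → 14% available; Dunmara agreement on 8-1-1: 8-3-1-1 not covered; preferential 14%. → 14%.
Line D: sugar confectionery → 8-2; frozen → 8-2-3; with no added sugar → 8-2-3-2. Scheduled 2%. Dunmara agreement on 8-4-3-2: 8-2-3-2 not covered; Dunmara agreement on 8-3-1: 8-2-3-2 not covered; Dunmara agreement on 8-1-1: 8-2-3-2 not covered. → 2%.
Sum: 8% + 27% + 14% + 2% = 51%.

51%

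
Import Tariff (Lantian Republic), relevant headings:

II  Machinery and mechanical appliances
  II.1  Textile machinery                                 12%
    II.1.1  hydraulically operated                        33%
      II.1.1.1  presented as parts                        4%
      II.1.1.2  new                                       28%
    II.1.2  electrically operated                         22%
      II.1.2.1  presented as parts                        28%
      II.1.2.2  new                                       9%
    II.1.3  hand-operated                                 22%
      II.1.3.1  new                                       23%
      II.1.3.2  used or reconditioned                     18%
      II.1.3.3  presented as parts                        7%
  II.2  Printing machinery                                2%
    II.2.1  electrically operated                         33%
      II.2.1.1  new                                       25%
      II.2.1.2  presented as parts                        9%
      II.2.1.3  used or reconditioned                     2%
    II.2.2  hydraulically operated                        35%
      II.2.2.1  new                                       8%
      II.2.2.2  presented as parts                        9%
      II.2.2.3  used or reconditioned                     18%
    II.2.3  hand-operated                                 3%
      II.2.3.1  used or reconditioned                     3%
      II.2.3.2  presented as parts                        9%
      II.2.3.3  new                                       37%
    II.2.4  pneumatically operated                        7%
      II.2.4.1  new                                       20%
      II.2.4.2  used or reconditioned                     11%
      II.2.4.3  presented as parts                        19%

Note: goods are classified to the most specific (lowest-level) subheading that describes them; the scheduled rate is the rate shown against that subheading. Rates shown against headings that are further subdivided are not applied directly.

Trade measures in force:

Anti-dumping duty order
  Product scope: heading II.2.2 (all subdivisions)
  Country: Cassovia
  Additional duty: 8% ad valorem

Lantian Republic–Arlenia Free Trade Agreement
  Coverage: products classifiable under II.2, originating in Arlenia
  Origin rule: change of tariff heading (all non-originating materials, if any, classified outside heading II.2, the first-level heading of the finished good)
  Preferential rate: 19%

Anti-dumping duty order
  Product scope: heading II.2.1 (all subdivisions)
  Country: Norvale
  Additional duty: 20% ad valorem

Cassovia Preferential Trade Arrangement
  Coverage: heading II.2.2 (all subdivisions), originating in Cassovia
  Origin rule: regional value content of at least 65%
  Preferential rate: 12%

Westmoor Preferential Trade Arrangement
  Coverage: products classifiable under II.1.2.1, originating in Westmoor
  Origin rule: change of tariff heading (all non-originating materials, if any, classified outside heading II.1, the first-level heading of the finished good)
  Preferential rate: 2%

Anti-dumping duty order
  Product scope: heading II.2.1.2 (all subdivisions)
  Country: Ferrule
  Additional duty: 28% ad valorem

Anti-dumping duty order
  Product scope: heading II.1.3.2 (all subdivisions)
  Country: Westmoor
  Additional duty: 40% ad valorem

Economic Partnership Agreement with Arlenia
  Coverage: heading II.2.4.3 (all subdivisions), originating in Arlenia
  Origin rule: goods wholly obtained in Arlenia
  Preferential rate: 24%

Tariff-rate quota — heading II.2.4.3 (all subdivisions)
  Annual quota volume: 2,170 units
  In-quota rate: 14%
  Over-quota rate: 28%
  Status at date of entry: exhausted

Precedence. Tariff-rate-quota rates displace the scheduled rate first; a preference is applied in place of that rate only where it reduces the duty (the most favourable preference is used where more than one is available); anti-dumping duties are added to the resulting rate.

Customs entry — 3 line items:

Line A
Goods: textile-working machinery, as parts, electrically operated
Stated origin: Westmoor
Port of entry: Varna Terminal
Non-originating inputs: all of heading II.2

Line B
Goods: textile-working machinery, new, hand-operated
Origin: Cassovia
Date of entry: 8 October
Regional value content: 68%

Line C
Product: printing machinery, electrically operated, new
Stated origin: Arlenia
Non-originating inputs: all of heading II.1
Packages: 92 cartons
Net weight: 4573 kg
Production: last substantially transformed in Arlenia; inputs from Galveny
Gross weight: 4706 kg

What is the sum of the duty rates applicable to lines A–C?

44%

Line A: textile-working → II.1; electrically operated → II.1.2; as parts → II.1.2.1. Scheduled 28%. Westmoor agreement on II.1.2.1: CTH met → 2% available; preferential 2%. → 2%.
Line B: textile-working → II.1; hand-operated → II.1.3; new → II.1.3.1. Scheduled 23%. Cassovia agreement on II.2.2: II.1.3.1 not covered. → 23%.
Line C: printing → II.2; electrically operated → II.2.1; new → II.2.1.1. Scheduled 25%. Arlenia agreement on II.2: CTH met → 19% available; Arlenia agreement on II.2.4.3: II.2.1.1 not covered; preferential 19%. → 19%.
Sum: 2% + 23% + 19% = 44%.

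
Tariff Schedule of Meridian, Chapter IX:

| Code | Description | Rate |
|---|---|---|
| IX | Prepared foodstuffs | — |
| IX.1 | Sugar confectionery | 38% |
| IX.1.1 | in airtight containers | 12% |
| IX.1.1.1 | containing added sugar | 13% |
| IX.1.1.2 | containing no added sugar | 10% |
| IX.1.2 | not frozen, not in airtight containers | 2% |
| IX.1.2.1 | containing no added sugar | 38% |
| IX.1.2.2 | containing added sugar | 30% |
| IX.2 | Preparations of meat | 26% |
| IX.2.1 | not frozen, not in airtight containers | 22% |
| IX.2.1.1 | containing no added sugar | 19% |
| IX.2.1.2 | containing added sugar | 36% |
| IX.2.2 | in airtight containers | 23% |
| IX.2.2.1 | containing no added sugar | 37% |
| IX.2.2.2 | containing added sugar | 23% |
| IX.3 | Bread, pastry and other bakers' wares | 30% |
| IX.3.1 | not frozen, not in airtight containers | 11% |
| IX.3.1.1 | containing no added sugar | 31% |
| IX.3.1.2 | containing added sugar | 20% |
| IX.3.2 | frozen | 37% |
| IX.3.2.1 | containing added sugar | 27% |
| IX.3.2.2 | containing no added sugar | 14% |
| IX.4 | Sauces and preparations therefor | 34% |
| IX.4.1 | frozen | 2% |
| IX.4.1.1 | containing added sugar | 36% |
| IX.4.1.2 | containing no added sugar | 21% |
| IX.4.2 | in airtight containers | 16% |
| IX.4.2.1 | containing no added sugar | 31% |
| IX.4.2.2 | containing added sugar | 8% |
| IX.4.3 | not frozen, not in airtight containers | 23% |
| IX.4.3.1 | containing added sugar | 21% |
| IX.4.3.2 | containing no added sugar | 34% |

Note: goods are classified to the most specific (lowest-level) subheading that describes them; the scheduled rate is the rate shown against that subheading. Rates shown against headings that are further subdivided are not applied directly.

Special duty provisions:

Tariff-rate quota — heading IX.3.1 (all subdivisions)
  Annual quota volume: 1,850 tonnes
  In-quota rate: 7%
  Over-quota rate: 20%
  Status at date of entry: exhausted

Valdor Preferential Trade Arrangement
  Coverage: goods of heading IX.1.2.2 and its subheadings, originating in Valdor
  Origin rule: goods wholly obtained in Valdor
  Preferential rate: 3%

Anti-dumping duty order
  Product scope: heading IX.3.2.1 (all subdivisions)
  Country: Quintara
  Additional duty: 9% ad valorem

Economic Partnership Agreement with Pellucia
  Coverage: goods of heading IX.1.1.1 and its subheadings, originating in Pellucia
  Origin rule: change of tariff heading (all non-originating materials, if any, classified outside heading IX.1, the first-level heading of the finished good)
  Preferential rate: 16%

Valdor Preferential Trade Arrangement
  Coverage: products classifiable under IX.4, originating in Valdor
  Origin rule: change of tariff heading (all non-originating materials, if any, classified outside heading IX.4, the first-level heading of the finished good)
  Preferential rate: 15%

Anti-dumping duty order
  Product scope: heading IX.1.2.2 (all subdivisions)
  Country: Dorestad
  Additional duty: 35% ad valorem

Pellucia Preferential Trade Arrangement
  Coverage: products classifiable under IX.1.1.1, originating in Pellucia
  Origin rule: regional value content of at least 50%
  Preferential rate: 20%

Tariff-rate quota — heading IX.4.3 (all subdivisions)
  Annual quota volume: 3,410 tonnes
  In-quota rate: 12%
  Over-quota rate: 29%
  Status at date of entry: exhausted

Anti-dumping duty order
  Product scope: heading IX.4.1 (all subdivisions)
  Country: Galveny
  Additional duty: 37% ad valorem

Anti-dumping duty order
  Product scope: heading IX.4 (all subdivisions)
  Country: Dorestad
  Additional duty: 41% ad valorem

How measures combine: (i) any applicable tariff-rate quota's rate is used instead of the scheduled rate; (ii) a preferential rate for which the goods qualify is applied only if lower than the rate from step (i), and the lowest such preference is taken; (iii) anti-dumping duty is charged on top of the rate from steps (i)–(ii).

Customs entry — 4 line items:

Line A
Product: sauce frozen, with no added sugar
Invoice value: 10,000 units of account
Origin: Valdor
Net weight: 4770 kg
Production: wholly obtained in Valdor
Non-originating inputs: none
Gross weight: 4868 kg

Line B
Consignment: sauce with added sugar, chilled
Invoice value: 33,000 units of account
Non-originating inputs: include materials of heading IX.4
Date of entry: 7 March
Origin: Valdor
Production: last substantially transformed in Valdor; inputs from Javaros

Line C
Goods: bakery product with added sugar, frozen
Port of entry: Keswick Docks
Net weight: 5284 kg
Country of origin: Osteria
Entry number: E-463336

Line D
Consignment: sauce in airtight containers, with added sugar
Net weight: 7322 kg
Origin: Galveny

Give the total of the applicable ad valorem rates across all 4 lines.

79%

Line A: sauce → IX.4; frozen → IX.4.1; with no added sugar → IX.4.1.2. Scheduled 21%. Valdor agreement on IX.1.2.2: IX.4.1.2 not covered; Valdor agreement on IX.4: CTH met → 15% available; preferential 15%. → 15%.
Line B: sauce → IX.4; chilled → IX.4.3; with added sugar → IX.4.3.1. Scheduled 21%. quota on IX.4.3 exhausted → over-quota 29%; Valdor agreement on IX.1.2.2: IX.4.3.1 not covered; Valdor agreement on IX.4: CTH not met. → 29%.
Line C: bakery product → IX.3; frozen → IX.3.2; with added sugar → IX.3.2.1. Scheduled 27%. No special measure applies. → 27%.
Line D: sauce → IX.4; in airtight containers → IX.4.2; with added sugar → IX.4.2.2. Scheduled 8%. No special measure applies. → 8%.
Sum: 15% + 29% + 27% + 8% = 79%.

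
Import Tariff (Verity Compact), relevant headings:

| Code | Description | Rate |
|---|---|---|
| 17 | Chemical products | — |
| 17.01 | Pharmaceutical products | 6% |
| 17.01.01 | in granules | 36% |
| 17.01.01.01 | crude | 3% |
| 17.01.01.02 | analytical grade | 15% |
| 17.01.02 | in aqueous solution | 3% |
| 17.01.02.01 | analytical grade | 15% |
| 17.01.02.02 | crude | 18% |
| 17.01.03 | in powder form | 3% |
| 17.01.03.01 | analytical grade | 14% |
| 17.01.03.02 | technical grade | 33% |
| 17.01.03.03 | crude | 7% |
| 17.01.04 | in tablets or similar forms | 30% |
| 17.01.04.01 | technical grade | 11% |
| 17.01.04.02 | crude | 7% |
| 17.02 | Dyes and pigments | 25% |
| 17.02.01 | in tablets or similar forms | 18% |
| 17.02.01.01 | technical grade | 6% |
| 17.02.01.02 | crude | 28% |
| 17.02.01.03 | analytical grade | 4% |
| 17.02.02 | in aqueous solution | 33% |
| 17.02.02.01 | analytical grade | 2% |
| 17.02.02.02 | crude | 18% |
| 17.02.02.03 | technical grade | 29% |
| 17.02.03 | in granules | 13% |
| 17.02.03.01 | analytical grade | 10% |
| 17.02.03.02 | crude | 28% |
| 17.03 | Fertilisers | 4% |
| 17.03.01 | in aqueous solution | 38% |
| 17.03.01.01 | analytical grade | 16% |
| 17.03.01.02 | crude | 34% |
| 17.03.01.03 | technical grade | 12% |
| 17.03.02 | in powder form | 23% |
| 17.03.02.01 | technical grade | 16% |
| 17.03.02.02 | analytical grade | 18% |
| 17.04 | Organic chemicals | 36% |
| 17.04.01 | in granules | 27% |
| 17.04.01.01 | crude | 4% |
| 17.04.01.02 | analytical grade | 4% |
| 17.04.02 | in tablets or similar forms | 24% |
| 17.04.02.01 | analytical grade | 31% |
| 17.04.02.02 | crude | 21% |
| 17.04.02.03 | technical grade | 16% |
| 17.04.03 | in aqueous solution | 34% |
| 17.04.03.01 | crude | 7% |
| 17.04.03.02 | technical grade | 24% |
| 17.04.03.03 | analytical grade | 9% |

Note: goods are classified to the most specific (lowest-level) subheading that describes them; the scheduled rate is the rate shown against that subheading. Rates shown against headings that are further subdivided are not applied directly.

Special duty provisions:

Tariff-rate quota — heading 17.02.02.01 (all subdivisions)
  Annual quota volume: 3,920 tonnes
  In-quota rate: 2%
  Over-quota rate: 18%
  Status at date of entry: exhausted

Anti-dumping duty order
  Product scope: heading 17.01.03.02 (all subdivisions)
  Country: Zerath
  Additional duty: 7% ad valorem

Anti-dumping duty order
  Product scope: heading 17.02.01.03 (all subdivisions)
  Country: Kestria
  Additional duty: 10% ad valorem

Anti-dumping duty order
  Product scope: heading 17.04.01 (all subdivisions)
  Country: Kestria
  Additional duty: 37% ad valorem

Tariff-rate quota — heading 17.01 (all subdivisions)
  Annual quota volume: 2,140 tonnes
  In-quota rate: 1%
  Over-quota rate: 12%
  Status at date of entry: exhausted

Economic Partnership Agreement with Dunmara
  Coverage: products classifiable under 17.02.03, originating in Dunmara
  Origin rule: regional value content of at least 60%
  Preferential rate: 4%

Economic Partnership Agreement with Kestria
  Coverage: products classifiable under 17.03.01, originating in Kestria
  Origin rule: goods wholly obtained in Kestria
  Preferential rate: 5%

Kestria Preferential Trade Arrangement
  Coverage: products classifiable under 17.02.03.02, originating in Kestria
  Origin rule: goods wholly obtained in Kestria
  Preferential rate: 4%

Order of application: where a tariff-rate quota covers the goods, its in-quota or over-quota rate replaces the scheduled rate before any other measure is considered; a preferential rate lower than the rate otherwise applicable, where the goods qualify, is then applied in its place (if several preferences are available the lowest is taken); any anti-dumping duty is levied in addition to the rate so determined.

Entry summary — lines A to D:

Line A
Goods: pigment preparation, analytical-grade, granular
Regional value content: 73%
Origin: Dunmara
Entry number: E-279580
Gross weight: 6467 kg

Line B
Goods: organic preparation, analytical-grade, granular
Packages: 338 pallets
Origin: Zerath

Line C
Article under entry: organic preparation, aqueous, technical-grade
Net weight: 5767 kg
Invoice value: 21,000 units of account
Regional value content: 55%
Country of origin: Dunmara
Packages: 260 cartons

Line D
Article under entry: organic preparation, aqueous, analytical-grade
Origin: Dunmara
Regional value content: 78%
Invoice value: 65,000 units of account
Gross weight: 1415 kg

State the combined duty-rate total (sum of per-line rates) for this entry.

Line A: pigment → 17.02; granular → 17.02.03; analytical-grade → 17.02.03.01. Scheduled 10%. Dunmara agreement on 17.02.03: RVC ≥ 60% → 4% available; preferential 4%. → 4%.
Line B: organic → 17.04; granular → 17.04.01; analytical-grade → 17.04.01.02. Scheduled 4%. No special measure applies. → 4%.
Line C: organic → 17.04; aqueous → 17.04.03; technical-grade → 17.04.03.02. Scheduled 24%. Dunmara agreement on 17.02.03: 17.04.03.02 not covered. → 24%.
Line D: organic → 17.04; aqueous → 17.04.03; analytical-grade → 17.04.03.03. Scheduled 9%. Dunmara agreement on 17.02.03: 17.04.03.03 not covered. → 9%.
Sum: 4% + 4% + 24% + 9% = 41%.

41%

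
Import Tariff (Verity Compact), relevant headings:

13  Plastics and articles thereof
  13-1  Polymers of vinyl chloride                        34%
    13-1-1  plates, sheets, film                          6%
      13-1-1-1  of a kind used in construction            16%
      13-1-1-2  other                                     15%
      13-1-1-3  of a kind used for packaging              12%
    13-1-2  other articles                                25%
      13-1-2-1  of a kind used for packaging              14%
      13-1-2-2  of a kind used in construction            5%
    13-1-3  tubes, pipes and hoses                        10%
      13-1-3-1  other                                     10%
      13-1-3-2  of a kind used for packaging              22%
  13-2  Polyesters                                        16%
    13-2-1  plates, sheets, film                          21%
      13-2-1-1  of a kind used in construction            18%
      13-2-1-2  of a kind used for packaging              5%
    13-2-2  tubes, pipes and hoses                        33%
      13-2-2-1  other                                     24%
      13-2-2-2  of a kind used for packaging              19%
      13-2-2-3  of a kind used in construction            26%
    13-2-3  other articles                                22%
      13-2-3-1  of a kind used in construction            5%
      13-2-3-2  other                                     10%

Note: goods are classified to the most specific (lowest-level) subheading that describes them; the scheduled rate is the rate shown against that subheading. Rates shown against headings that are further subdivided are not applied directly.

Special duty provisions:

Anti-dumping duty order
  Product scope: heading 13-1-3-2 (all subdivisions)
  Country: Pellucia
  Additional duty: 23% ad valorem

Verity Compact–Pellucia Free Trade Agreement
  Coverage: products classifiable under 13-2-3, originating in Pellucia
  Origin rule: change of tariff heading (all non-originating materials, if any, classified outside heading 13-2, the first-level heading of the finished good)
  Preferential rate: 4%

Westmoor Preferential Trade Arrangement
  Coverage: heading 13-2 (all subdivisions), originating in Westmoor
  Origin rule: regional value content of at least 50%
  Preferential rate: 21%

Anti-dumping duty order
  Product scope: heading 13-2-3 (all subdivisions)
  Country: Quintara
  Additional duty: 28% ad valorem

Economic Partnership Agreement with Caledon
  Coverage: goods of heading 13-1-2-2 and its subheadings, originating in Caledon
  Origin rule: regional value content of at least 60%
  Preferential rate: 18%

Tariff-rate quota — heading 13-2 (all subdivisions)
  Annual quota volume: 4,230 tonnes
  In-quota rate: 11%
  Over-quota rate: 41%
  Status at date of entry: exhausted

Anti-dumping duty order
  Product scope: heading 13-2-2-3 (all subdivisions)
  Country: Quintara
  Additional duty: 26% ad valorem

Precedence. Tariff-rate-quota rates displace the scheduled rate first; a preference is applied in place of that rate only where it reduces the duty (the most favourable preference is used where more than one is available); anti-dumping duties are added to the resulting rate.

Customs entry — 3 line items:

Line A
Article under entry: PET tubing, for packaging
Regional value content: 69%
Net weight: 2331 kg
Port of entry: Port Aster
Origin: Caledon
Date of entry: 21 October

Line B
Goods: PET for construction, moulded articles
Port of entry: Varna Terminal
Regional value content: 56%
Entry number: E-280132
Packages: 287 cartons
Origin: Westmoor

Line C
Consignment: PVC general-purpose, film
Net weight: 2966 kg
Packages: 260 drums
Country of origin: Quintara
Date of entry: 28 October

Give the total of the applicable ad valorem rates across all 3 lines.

Line A: PET → 13-2; tubing → 13-2-2; for packaging → 13-2-2-2. Scheduled 19%. quota on 13-2 exhausted → over-quota 41%; Caledon agreement on 13-1-2-2: 13-2-2-2 not covered. → 41%.
Line B: PET → 13-2; moulded articles → 13-2-3; for construction → 13-2-3-1. Scheduled 5%. quota on 13-2 exhausted → over-quota 41%; Westmoor agreement on 13-2: RVC ≥ 50% → 21% available; preferential 21%. → 21%.
Line C: PVC → 13-1; film → 13-1-1; general-purpose → 13-1-1-2. Scheduled 15%. No special measure applies. → 15%.
Sum: 41% + 21% + 15% = 77%.

77%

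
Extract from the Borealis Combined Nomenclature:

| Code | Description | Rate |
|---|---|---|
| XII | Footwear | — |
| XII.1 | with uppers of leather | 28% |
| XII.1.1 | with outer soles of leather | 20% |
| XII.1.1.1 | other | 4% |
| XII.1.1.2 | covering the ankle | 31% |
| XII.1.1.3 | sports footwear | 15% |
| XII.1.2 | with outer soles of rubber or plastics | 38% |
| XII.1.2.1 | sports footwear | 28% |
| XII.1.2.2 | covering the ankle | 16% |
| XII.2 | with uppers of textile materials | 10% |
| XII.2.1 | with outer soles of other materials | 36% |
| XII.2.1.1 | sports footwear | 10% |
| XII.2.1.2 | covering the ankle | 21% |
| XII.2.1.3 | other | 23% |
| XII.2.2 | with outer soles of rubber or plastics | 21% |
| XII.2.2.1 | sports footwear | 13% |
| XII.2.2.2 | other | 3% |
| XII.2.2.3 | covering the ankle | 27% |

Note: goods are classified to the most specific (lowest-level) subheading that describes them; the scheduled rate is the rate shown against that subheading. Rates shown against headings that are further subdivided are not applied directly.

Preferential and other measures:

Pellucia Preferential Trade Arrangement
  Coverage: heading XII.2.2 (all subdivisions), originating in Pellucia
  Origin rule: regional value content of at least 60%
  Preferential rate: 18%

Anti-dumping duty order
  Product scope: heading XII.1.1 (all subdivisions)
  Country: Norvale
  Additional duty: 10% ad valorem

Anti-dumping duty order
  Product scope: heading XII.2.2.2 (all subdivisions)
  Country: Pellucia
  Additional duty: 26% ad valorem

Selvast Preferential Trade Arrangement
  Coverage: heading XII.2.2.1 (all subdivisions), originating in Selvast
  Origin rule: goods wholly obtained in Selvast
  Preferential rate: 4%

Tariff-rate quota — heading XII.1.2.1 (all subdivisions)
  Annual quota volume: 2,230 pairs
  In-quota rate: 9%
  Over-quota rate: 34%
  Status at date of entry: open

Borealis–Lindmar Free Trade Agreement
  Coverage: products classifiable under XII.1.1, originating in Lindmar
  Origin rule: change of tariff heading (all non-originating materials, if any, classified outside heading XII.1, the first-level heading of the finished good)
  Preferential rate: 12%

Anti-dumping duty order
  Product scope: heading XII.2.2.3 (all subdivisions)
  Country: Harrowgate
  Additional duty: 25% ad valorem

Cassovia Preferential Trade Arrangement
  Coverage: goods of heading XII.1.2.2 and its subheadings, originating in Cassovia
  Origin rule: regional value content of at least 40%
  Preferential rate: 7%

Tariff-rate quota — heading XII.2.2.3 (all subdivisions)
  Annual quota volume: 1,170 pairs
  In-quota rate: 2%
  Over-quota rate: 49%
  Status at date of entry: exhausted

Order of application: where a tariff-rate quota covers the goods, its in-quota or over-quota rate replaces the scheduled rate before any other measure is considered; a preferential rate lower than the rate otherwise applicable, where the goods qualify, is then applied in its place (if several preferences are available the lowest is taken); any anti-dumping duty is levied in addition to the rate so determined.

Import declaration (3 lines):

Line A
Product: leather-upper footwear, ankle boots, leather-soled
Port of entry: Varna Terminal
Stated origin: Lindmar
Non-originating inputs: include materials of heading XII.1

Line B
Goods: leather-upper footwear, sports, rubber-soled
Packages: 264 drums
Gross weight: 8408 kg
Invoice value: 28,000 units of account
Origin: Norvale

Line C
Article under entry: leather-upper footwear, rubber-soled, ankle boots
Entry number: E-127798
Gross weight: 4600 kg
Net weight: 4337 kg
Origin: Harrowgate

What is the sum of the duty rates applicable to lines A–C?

56%

Line A: leather-upper → XII.1; leather-soled → XII.1.1; ankle boots → XII.1.1.2. Scheduled 31%. Lindmar agreement on XII.1.1: CTH not met. → 31%.
Line B: leather-upper → XII.1; rubber-soled → XII.1.2; sports → XII.1.2.1. Scheduled 28%. quota on XII.1.2.1 open → in-quota 9%. → 9%.
Line C: leather-upper → XII.1; rubber-soled → XII.1.2; ankle boots → XII.1.2.2. Scheduled 16%. No special measure applies. → 16%.
Sum: 31% + 9% + 16% = 56%.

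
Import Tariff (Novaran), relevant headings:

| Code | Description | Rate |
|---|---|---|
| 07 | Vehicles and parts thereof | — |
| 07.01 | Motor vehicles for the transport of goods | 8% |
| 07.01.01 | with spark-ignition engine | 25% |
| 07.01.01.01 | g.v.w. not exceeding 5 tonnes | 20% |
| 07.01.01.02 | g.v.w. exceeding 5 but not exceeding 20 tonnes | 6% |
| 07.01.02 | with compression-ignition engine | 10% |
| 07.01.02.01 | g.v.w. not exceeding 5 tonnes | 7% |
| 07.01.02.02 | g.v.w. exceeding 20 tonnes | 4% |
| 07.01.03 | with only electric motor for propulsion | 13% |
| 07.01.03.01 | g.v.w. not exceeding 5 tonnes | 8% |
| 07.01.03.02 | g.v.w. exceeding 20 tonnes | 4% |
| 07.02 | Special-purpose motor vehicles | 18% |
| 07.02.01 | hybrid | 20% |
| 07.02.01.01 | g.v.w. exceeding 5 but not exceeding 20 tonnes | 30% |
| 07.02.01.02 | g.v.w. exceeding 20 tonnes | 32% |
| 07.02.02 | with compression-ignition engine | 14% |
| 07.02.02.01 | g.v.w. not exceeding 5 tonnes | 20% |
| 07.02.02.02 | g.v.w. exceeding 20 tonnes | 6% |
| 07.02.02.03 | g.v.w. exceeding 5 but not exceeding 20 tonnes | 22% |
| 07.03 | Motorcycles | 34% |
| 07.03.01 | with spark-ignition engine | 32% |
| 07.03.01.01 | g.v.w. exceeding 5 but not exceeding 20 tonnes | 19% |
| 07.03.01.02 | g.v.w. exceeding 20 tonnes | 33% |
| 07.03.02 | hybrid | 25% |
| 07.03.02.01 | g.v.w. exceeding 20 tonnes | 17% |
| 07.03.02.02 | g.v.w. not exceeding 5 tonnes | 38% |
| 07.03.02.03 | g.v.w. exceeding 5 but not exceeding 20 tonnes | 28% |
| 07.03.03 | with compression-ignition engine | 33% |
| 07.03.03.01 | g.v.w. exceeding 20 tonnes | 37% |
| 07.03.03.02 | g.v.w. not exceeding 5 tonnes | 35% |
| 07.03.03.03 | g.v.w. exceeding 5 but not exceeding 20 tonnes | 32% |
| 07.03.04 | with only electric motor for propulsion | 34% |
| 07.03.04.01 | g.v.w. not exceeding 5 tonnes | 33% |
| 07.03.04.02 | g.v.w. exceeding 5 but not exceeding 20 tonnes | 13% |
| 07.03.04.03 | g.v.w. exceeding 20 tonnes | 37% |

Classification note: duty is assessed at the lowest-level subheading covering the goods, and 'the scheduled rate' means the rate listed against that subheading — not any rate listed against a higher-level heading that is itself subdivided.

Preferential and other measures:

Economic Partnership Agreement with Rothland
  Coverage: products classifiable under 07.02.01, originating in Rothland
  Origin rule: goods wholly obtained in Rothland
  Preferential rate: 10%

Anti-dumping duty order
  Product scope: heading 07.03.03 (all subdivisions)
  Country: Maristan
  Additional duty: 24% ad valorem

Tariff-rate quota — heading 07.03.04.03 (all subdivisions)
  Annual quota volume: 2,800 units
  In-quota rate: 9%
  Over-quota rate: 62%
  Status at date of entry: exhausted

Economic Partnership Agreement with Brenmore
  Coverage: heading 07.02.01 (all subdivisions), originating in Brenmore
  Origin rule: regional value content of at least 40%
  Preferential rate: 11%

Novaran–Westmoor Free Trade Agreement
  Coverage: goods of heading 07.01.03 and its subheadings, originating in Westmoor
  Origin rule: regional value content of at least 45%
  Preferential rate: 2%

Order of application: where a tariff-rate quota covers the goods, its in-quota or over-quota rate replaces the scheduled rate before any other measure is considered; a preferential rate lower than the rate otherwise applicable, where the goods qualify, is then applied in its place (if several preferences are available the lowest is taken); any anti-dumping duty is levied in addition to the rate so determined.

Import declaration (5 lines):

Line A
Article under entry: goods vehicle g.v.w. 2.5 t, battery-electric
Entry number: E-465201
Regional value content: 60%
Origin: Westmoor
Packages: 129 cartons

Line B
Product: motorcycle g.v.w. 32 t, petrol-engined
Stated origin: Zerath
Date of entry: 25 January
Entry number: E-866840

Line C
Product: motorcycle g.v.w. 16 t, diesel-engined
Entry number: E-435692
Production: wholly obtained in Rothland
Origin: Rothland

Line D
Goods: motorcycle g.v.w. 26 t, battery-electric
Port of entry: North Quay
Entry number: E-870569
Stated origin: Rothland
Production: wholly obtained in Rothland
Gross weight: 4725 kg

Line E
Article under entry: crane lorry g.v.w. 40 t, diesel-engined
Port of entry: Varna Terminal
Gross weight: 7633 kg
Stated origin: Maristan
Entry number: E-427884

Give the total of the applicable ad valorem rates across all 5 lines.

Line A: goods vehicle → 07.01; battery-electric → 07.01.03; g.v.w. 2.5 t → 07.01.03.01. Scheduled 8%. Westmoor agreement on 07.01.03: RVC ≥ 45% → 2% available; preferential 2%. → 2%.
Line B: motorcycle → 07.03; petrol-engined → 07.03.01; g.v.w. 32 t → 07.03.01.02. Scheduled 33%. No special measure applies. → 33%.
Line C: motorcycle → 07.03; diesel-engined → 07.03.03; g.v.w. 16 t → 07.03.03.03. Scheduled 32%. Rothland agreement on 07.02.01: 07.03.03.03 not covered. → 32%.
Line D: motorcycle → 07.03; battery-electric → 07.03.04; g.v.w. 26 t → 07.03.04.03. Scheduled 37%. quota on 07.03.04.03 exhausted → over-quota 62%; Rothland agreement on 07.02.01: 07.03.04.03 not covered. → 62%.
Line E: crane lorry → 07.02; diesel-engined → 07.02.02; g.v.w. 40 t → 07.02.02.02. Scheduled 6%. No special measure applies. → 6%.
Sum: 2% + 33% + 32% + 62% + 6% = 135%.

135%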